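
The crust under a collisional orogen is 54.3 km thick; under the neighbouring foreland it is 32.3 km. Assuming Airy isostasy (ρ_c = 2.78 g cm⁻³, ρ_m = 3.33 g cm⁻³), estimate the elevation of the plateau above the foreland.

Excess crust Δ = 54.3 km − 32.3 km = 22 km, split between elevation h and root r with h + r = Δ.
Airy balance ρ_c h = (ρ_m − ρ_c) r gives r = h ρ_c/(ρ_m − ρ_c), so h (1 + ρ_c/(ρ_m − ρ_c)) = Δ, i.e. h = Δ (ρ_m − ρ_c)/ρ_m.
h = 22 km × 0.55/3.33 = 3.63 km.

3.63 km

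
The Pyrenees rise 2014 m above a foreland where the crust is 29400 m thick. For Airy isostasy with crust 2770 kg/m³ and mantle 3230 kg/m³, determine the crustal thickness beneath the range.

Root depth r = h ρ_c / (ρ_m − ρ_c) = 2014 m × 2770 / 460 = 12130 m.
Total thickness = T + h + r = 29400 m + 2014 m + 12130 m = 43500 m.

43500 m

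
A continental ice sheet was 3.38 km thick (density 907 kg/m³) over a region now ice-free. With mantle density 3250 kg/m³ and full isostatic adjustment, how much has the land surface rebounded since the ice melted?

Removing the load lets mantle flow back in; uplift u satisfies ρ_ice t = ρ_m u.
u = t ρ_ice/ρ_m = 3.38 km × 907/3250 = 0.943 km.

0.943 km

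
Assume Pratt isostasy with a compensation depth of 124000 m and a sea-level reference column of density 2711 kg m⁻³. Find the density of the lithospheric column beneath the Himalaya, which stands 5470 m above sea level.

Pratt balance: ρ_ref D = ρ (D + h).
ρ = ρ_ref D/(D + h) = 2711 × 124000 m/(124000 m + 5470 m) = 2600 kg m⁻³.

2600 kg m⁻³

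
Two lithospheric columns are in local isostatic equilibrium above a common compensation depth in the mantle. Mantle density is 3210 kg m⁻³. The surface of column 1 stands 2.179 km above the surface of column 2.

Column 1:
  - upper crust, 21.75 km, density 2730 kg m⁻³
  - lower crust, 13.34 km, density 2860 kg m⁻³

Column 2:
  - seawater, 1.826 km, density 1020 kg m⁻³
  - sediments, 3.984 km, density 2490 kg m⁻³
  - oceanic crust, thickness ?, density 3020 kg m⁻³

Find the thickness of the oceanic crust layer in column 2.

Take the compensation level at the base of the deeper column (depth z_c below the surface of column 1) and equate Σ ρ_i t_i down to z_c; mantle fills any gap and the z_c terms cancel.
Column 1: 21.75×2730 + 13.34×2860 + (z_c − 35.09)×3210
Column 2: 2.179×0 + 1.826×1020 + 3.984×2490 + x×3020 + (z_c − 2.179 − 5.81 − x)×3210
The z_c×3210 term appears on both sides and cancels. Collect the known terms of each column as K = Σ(ρt)_known − 3210 × (depth of known layers): K_1 = 97529.9 − 3210×35.09 = −15109; K_2 = 11782.68 − 3210×(2.179 + 5.81) = −13862.01.
Balance: K_1 = K_2 − x×(3210 − 3020), so x = (K_2 − K_1)/(3210 − 3020) = 1246.99/190 = 6.56 km.

6.56 km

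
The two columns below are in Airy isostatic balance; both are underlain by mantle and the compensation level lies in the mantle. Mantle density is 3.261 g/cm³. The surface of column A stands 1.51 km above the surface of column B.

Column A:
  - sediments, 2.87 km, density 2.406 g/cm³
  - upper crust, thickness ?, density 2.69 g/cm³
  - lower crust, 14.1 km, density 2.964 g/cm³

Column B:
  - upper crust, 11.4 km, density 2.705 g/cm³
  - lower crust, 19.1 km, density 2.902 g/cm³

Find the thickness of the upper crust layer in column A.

20.1 km

Take the compensation level at the base of the deeper column (depth z_c below the surface of column A) and equate Σ ρ_i t_i down to z_c; mantle fills any gap and the z_c terms cancel.
Column A: 2.87×2.406 + x×2.69 + 14.1×2.964 + (z_c − 16.97 − x)×3.261
Column B: 1.51×0 + 11.4×2.705 + 19.1×2.902 + (z_c − 1.51 − 30.5)×3.261
The z_c×3.261 term appears on both sides and cancels. Collect the known terms of each column as K = Σ(ρt)_known − 3.261 × (depth of known layers): K_A = 48.69762 − 3.261×16.97 = −6.64155; K_B = 86.2652 − 3.261×(1.51 + 30.5) = −18.11941.
Balance: K_A − x×(3.261 − 2.69) = K_B, so x = (K_A − K_B)/(3.261 − 2.69) = 11.4779/0.571 = 20.1 km.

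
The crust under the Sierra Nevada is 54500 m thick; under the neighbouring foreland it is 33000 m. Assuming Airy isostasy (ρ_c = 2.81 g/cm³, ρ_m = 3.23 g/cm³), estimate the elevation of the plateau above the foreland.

Excess crust Δ = 54500 m − 33000 m = 21500 m, split between elevation h and root r with h + r = Δ.
Airy balance ρ_c h = (ρ_m − ρ_c) r gives r = h ρ_c/(ρ_m − ρ_c), so h (1 + ρ_c/(ρ_m − ρ_c)) = Δ, i.e. h = Δ (ρ_m − ρ_c)/ρ_m.
h = 21500 m × 0.42/3.23 = 2800 m.

2800 m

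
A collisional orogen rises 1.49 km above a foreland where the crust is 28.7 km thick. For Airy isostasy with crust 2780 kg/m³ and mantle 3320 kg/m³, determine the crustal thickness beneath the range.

Root depth r = h ρ_c / (ρ_m − ρ_c) = 1.49 km × 2780 / 540 = 7.671 km.
Total thickness = T + h + r = 28.7 km + 1.49 km + 7.671 km = 37.9 km.

37.9 km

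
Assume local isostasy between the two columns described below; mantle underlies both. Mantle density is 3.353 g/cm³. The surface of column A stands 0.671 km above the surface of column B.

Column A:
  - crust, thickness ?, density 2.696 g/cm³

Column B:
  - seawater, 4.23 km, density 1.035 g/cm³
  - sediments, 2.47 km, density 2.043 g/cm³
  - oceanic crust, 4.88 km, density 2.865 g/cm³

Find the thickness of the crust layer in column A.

Take the compensation level at the base of the deeper column (depth z_c below the surface of column A) and equate Σ ρ_i t_i down to z_c; mantle fills any gap and the z_c terms cancel.
Column A: x×2.696 + (z_c − 0 − x)×3.353
Column B: 0.671×0 + 4.23×1.035 + 2.47×2.043 + 4.88×2.865 + (z_c − 0.671 − 11.58)×3.353
The z_c×3.353 term appears on both sides and cancels. Collect the known terms of each column as K = Σ(ρt)_known − 3.353 × (depth of known layers): K_A = 0 − 3.353×0 = 0; K_B = 23.40546 − 3.353×(0.671 + 11.58) = −17.672143.
Balance: K_A − x×(3.353 − 2.696) = K_B, so x = (K_A − K_B)/(3.353 − 2.696) = 17.6721/0.657 = 26.9 km.

26.9 km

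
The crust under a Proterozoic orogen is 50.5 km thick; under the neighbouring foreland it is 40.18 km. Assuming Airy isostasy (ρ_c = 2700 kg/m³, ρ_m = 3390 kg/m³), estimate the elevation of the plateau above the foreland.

2.1 km

Excess crust Δ = 50.5 km − 40.18 km = 10.32 km, split between elevation h and root r with h + r = Δ.
Airy balance ρ_c h = (ρ_m − ρ_c) r gives r = h ρ_c/(ρ_m − ρ_c), so h (1 + ρ_c/(ρ_m − ρ_c)) = Δ, i.e. h = Δ (ρ_m − ρ_c)/ρ_m.
h = 10.32 km × 690/3390 = 2.1 km.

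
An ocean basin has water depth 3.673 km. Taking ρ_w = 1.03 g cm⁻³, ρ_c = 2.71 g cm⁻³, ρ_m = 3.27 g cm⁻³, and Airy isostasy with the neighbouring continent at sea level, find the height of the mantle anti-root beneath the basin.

11 km

In Airy isostatic equilibrium: replacing crust with seawater at the top is compensated by replacing crust with mantle at the base: d (ρ_c − ρ_w) = a (ρ_m − ρ_c).
a = d (ρ_c − ρ_w)/(ρ_m − ρ_c) = 3.673 km × 1.68/0.56 = 11 km.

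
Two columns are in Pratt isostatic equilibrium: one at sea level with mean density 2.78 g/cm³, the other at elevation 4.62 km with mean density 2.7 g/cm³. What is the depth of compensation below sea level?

ρ_ref D = ρ (D + h) → D (ρ_ref − ρ) = ρ h.
D = ρ h/(ρ_ref − ρ) = 2.7 × 4.62 km/(2.78 − 2.7) = 156 km.

156 km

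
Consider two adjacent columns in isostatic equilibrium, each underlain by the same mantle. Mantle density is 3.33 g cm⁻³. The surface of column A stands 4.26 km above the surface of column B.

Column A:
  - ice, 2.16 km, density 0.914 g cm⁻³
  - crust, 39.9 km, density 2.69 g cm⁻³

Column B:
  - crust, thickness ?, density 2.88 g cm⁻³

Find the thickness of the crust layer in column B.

36.8 km

Take the compensation level at the base of the deeper column (depth z_c below the surface of column A) and equate Σ ρ_i t_i down to z_c; mantle fills any gap and the z_c terms cancel.
Column A: 2.16×0.914 + 39.9×2.69 + (z_c − 42.06)×3.33
Column B: 4.26×0 + x×2.88 + (z_c − 4.26 − 0 − x)×3.33
The z_c×3.33 term appears on both sides and cancels. Collect the known terms of each column as K = Σ(ρt)_known − 3.33 × (depth of known layers): K_A = 109.30524 − 3.33×42.06 = −30.75456; K_B = 0 − 3.33×(4.26 + 0) = −14.1858.
Balance: K_A = K_B − x×(3.33 − 2.88), so x = (K_B − K_A)/(3.33 − 2.88) = 16.5688/0.45 = 36.8 km.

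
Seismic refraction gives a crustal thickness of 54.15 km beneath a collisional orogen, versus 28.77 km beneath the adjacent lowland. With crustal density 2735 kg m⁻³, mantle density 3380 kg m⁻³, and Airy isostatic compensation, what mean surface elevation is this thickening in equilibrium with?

4.84 km

Excess crust Δ = 54.15 km − 28.77 km = 25.38 km, split between elevation h and root r with h + r = Δ.
Airy balance ρ_c h = (ρ_m − ρ_c) r gives r = h ρ_c/(ρ_m − ρ_c), so h (1 + ρ_c/(ρ_m − ρ_c)) = Δ, i.e. h = Δ (ρ_m − ρ_c)/ρ_m.
h = 25.38 km × 645/3380 = 4.84 km.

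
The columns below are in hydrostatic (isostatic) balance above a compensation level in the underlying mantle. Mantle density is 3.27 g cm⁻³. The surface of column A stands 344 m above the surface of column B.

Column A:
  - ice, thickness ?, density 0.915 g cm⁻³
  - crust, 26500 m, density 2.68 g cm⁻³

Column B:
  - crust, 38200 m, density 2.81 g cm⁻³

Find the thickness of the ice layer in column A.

1300 m

Take the compensation level at the base of the deeper column (depth z_c below the surface of column A) and equate Σ ρ_i t_i down to z_c; mantle fills any gap and the z_c terms cancel.
Column A: x×0.915 + 26500×2.68 + (z_c − 26500 − x)×3.27
Column B: 344×0 + 38200×2.81 + (z_c − 344 − 38200)×3.27
The z_c×3.27 term appears on both sides and cancels. Collect the known terms of each column as K = Σ(ρt)_known − 3.27 × (depth of known layers): K_A = 71020 − 3.27×26500 = −15635; K_B = 107342 − 3.27×(344 + 38200) = −18696.88.
Balance: K_A − x×(3.27 − 0.915) = K_B, so x = (K_A − K_B)/(3.27 − 0.915) = 3061.88/2.355 = 1300 m.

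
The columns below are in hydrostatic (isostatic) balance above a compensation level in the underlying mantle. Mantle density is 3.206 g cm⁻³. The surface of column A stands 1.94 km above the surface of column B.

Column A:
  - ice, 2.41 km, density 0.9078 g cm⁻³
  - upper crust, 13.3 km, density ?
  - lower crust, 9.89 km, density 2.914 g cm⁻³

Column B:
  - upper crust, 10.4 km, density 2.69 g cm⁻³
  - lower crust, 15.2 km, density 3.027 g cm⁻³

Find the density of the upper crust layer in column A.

2.76 g cm⁻³

Take the compensation level at the base of the deeper column (depth z_c below the surface of column A) and equate Σ ρ_i t_i down to z_c; mantle fills any gap and the z_c terms cancel.
Column A: 2.41×0.9078 + 13.3×ρ + 9.89×2.914 + (z_c − 25.6)×3.206
Column B: 1.94×0 + 10.4×2.69 + 15.2×3.027 + (z_c − 1.94 − 25.6)×3.206
The z_c×3.206 term appears on both sides and cancels. Collect the known terms of each column as K = Σ(ρt)_known − 3.206 × (depth of known layers): K_A = 31.007258 − 3.206×25.6 = −51.066342; K_B = 73.9864 − 3.206×(1.94 + 25.6) = −14.30684.
Balance: K_A + 13.3×ρ = K_B, so ρ = (K_B − K_A)/13.3 = 36.7595/13.3 = 2.76 g cm⁻³.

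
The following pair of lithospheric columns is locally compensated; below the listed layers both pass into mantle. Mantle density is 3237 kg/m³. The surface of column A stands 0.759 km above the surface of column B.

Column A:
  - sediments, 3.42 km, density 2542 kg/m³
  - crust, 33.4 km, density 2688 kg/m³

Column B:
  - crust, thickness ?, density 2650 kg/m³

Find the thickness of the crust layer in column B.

31.1 km

Take the compensation level at the base of the deeper column (depth z_c below the surface of column A) and equate Σ ρ_i t_i down to z_c; mantle fills any gap and the z_c terms cancel.
Column A: 3.42×2542 + 33.4×2688 + (z_c − 36.82)×3237
Column B: 0.759×0 + x×2650 + (z_c − 0.759 − 0 − x)×3237
The z_c×3237 term appears on both sides and cancels. Collect the known terms of each column as K = Σ(ρt)_known − 3237 × (depth of known layers): K_A = 98472.84 − 3237×36.82 = −20713.5; K_B = 0 − 3237×(0.759 + 0) = −2456.883.
Balance: K_A = K_B − x×(3237 − 2650), so x = (K_B − K_A)/(3237 − 2650) = 18256.6/587 = 31.1 km.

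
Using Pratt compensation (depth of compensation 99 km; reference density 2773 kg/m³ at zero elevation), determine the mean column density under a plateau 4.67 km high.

Pratt balance: ρ_ref D = ρ (D + h).
ρ = ρ_ref D/(D + h) = 2773 × 99 km/(99 km + 4.67 km) = 2650 kg/m³.

2650 kg/m³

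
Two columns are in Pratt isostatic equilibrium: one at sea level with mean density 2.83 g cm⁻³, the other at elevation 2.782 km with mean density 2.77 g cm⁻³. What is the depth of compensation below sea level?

128 km

ρ_ref D = ρ (D + h) → D (ρ_ref − ρ) = ρ h.
D = ρ h/(ρ_ref − ρ) = 2.77 × 2.782 km/(2.83 − 2.77) = 128 km.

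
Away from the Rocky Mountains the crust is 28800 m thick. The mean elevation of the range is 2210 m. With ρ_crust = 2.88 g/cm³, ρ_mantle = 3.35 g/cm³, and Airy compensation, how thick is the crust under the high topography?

Root depth r = h ρ_c / (ρ_m − ρ_c) = 2210 m × 2.88 / 0.47 = 13540 m.
Total thickness = T + h + r = 28800 m + 2210 m + 13540 m = 44600 m.

44600 m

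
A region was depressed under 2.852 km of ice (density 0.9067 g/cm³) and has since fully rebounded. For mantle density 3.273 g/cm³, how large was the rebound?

0.79 km

Removing the load lets mantle flow back in; uplift u satisfies ρ_ice t = ρ_m u.
u = t ρ_ice/ρ_m = 2.852 km × 0.9067/3.273 = 0.79 km.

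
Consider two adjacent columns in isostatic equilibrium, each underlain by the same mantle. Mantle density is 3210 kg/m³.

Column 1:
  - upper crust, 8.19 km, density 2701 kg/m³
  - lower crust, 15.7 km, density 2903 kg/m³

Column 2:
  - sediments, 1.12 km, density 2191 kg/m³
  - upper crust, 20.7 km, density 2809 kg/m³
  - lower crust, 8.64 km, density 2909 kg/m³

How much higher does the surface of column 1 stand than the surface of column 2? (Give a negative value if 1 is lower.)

For any compensation level in the mantle, the mantle terms cancel and isostasy reduces to e = (Σt_1 − Σt_2) − (Σ(ρt)_1 − Σ(ρt)_2) / ρ_m.
Σt_1 = 23.89 km; Σt_2 = 30.46 km; Σ(ρt)_1 = 67698.29; Σ(ρt)_2 = 85733.98 (in km·kg/m³).
e = (23.89 − 30.46) − (67698.29 − 85733.98) / 3210 = −0.951 km.

−0.951 km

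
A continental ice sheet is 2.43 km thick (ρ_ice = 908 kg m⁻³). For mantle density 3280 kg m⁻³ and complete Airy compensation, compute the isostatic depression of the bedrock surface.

For local isostatic compensation: the ice load ρ_ice t is balanced by mantle displaced below, ρ_m s.
s = t ρ_ice / ρ_m = 2.43 km × 908/3280 = 0.673 km.

0.673 km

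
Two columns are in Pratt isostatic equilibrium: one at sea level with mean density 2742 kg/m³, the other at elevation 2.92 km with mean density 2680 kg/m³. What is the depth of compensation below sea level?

126 km

ρ_ref D = ρ (D + h) → D (ρ_ref − ρ) = ρ h.
D = ρ h/(ρ_ref − ρ) = 2680 × 2.92 km/(2742 − 2680) = 126 km.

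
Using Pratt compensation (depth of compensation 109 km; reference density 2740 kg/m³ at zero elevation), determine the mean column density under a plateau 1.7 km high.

Pratt balance: ρ_ref D = ρ (D + h).
ρ = ρ_ref D/(D + h) = 2740 × 109 km/(109 km + 1.7 km) = 2700 kg/m³.

2700 kg/m³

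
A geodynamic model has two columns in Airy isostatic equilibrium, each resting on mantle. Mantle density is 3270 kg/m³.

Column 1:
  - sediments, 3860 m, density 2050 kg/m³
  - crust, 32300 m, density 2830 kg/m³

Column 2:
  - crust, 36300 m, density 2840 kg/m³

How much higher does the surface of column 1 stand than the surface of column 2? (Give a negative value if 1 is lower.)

For any compensation level in the mantle, the mantle terms cancel and isostasy reduces to e = (Σt_1 − Σt_2) − (Σ(ρt)_1 − Σ(ρt)_2) / ρ_m.
Σt_1 = 36160 m; Σt_2 = 36300 m; Σ(ρt)_1 = 99322000; Σ(ρt)_2 = 103092000 (in m·kg/m³).
e = (36160 − 36300) − (99322000 − 103092000) / 3270 = 1010 m.

1010 m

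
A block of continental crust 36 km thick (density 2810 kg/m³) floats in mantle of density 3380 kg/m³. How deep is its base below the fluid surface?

29.9 km

Draft d = t ρ_obj/ρ_fluid = 36 km × 2810/3380 = 29.9 km.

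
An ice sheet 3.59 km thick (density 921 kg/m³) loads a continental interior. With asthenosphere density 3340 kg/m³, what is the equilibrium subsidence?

0.99 km

In Airy isostatic equilibrium: the ice load ρ_ice t is balanced by mantle displaced below, ρ_m s.
s = t ρ_ice / ρ_m = 3.59 km × 921/3340 = 0.99 km.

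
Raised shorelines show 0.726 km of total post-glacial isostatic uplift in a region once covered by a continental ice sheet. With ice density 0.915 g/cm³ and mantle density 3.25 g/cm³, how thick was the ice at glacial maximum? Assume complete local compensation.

2.58 km

u = t ρ_ice/ρ_m → t = u ρ_m/ρ_ice = 0.726 km × 3.25/0.915 = 2.58 km.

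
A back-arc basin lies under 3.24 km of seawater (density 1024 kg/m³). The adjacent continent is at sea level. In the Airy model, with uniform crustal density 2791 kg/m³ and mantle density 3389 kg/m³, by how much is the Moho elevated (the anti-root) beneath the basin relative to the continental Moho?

9.57 km

By Archimedes' principle applied to the lithosphere: replacing crust with seawater at the top is compensated by replacing crust with mantle at the base: d (ρ_c − ρ_w) = a (ρ_m − ρ_c).
a = d (ρ_c − ρ_w)/(ρ_m − ρ_c) = 3.24 km × 1767/598 = 9.57 km.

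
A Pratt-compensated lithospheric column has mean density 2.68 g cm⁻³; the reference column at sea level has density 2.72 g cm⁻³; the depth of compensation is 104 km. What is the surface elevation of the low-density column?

1.55 km

ρ_ref D = ρ (D + h) → h = D (ρ_ref − ρ)/ρ.
h = 104 km × (2.72 − 2.68)/2.68 = 1.55 km.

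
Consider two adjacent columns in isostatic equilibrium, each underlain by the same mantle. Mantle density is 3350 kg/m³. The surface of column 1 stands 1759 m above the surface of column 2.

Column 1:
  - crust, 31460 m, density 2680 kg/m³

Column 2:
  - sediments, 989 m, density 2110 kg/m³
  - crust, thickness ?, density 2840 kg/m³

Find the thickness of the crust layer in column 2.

Take the compensation level at the base of the deeper column (depth z_c below the surface of column 1) and equate Σ ρ_i t_i down to z_c; mantle fills any gap and the z_c terms cancel.
Column 1: 31460×2680 + (z_c − 31460)×3350
Column 2: 1759×0 + 989×2110 + x×2840 + (z_c − 1759 − 989 − x)×3350
The z_c×3350 term appears on both sides and cancels. Collect the known terms of each column as K = Σ(ρt)_known − 3350 × (depth of known layers): K_1 = 84312800 − 3350×31460 = −21078200; K_2 = 2086790 − 3350×(1759 + 989) = −7119010.
Balance: K_1 = K_2 − x×(3350 − 2840), so x = (K_2 − K_1)/(3350 − 2840) = 13959200/510 = 27400 m.

27400 m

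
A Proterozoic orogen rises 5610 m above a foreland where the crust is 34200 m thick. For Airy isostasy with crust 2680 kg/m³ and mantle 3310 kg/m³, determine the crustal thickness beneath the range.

Root depth r = h ρ_c / (ρ_m − ρ_c) = 5610 m × 2680 / 630 = 23860 m.
Total thickness = T + h + r = 34200 m + 5610 m + 23860 m = 63700 m.

63700 m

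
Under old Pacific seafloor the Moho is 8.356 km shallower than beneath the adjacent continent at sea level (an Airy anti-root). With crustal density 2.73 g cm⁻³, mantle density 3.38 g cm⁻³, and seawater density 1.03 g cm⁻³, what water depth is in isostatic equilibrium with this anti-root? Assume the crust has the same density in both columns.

3.19 km

Replacing a thickness d of crust by seawater at the top must be balanced by replacing crust with mantle at the base: d (ρ_c − ρ_w) = a (ρ_m − ρ_c).
d = a (ρ_m − ρ_c)/(ρ_c − ρ_w) = 8.356 km × 0.65/1.7 = 3.19 km.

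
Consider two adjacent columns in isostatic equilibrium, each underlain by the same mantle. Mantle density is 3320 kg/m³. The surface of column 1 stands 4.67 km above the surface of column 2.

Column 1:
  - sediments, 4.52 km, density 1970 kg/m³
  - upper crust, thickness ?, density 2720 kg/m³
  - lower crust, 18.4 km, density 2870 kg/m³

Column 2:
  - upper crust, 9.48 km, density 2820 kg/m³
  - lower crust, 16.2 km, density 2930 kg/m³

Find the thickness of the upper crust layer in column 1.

20.3 km

Take the compensation level at the base of the deeper column (depth z_c below the surface of column 1) and equate Σ ρ_i t_i down to z_c; mantle fills any gap and the z_c terms cancel.
Column 1: 4.52×1970 + x×2720 + 18.4×2870 + (z_c − 22.92 − x)×3320
Column 2: 4.67×0 + 9.48×2820 + 16.2×2930 + (z_c − 4.67 − 25.68)×3320
The z_c×3320 term appears on both sides and cancels. Collect the known terms of each column as K = Σ(ρt)_known − 3320 × (depth of known layers): K_1 = 61712.4 − 3320×22.92 = −14382; K_2 = 74199.6 − 3320×(4.67 + 25.68) = −26562.4.
Balance: K_1 − x×(3320 − 2720) = K_2, so x = (K_1 − K_2)/(3320 − 2720) = 12180.4/600 = 20.3 km.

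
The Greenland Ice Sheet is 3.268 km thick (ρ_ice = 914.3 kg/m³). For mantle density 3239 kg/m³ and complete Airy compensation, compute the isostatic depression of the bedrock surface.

Balancing pressure at the compensation depth: the ice load ρ_ice t is balanced by mantle displaced below, ρ_m s.
s = t ρ_ice / ρ_m = 3.268 km × 914.3/3239 = 0.922 km.

0.922 km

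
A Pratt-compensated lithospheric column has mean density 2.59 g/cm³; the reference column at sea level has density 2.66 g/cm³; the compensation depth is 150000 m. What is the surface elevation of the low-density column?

ρ_ref D = ρ (D + h) → h = D (ρ_ref − ρ)/ρ.
h = 150000 m × (2.66 − 2.59)/2.59 = 4050 m.

4050 m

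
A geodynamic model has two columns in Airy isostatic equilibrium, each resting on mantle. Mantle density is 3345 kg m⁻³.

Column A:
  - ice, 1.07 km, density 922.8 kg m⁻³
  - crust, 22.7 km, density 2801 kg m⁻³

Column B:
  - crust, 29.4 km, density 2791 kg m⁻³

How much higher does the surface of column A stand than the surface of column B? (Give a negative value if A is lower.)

−0.403 km

For any compensation level in the mantle, the mantle terms cancel and isostasy reduces to e = (Σt_A − Σt_B) − (Σ(ρt)_A − Σ(ρt)_B) / ρ_m.
Σt_A = 23.77 km; Σt_B = 29.4 km; Σ(ρt)_A = 64570.096; Σ(ρt)_B = 82055.4 (in km·kg m⁻³).
e = (23.77 − 29.4) − (64570.096 − 82055.4) / 3345 = −0.403 km.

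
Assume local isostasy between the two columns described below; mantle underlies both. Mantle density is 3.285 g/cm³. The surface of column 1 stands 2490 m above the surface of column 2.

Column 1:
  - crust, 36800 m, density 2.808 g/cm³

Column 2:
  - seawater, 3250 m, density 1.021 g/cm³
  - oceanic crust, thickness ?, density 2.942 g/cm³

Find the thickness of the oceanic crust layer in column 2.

Take the compensation level at the base of the deeper column (depth z_c below the surface of column 1) and equate Σ ρ_i t_i down to z_c; mantle fills any gap and the z_c terms cancel.
Column 1: 36800×2.808 + (z_c − 36800)×3.285
Column 2: 2490×0 + 3250×1.021 + x×2.942 + (z_c − 2490 − 3250 − x)×3.285
The z_c×3.285 term appears on both sides and cancels. Collect the known terms of each column as K = Σ(ρt)_known − 3.285 × (depth of known layers): K_1 = 103334.4 − 3.285×36800 = −17553.6; K_2 = 3318.25 − 3.285×(2490 + 3250) = −15537.65.
Balance: K_1 = K_2 − x×(3.285 − 2.942), so x = (K_2 − K_1)/(3.285 − 2.942) = 2015.95/0.343 = 5880 m.

5880 m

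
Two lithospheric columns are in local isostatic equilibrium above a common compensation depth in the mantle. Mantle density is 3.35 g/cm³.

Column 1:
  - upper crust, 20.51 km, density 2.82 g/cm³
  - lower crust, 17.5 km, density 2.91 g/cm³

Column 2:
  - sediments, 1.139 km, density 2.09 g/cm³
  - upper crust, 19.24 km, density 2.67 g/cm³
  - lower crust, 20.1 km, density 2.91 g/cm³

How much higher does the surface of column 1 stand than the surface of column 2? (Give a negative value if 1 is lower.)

−1.43 km

For any compensation level in the mantle, the mantle terms cancel and isostasy reduces to e = (Σt_1 − Σt_2) − (Σ(ρt)_1 − Σ(ρt)_2) / ρ_m.
Σt_1 = 38.01 km; Σt_2 = 40.479 km; Σ(ρt)_1 = 108.7632; Σ(ρt)_2 = 112.24231 (in km·g/cm³).
e = (38.01 − 40.479) − (108.7632 − 112.24231) / 3.35 = −1.43 km.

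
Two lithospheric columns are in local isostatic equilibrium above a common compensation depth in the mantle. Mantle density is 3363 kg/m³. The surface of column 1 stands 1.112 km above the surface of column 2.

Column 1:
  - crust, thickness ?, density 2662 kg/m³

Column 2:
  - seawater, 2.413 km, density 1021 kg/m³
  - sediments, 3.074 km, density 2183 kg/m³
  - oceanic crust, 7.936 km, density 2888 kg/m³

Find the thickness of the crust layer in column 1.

Take the compensation level at the base of the deeper column (depth z_c below the surface of column 1) and equate Σ ρ_i t_i down to z_c; mantle fills any gap and the z_c terms cancel.
Column 1: x×2662 + (z_c − 0 − x)×3363
Column 2: 1.112×0 + 2.413×1021 + 3.074×2183 + 7.936×2888 + (z_c − 1.112 − 13.423)×3363
The z_c×3363 term appears on both sides and cancels. Collect the known terms of each column as K = Σ(ρt)_known − 3363 × (depth of known layers): K_1 = 0 − 3363×0 = 0; K_2 = 32093.383 − 3363×(1.112 + 13.423) = −16787.822.
Balance: K_1 − x×(3363 − 2662) = K_2, so x = (K_1 − K_2)/(3363 − 2662) = 16787.8/701 = 23.9 km.

23.9 km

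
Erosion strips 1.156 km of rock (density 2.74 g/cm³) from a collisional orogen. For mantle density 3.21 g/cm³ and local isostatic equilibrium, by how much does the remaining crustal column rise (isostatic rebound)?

0.987 km

Unloading: uplift u = e ρ_c/ρ_m = 1.156 km × 2.74/3.21 = 0.987 km.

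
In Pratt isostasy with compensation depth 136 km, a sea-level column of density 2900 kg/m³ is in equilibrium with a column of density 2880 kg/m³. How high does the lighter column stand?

ρ_ref D = ρ (D + h) → h = D (ρ_ref − ρ)/ρ.
h = 136 km × (2900 − 2880)/2880 = 0.944 km.

0.944 km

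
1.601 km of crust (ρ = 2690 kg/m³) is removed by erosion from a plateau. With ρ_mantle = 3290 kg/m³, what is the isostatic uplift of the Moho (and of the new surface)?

Unloading: uplift u = e ρ_c/ρ_m = 1.601 km × 2690/3290 = 1.31 km.

1.31 km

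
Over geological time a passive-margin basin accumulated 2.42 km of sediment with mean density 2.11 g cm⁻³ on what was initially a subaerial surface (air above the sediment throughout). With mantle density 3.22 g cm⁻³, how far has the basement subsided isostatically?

1.59 km

Subaerial load: s = t ρ_sed / ρ_m = 2.42 km × 2.11/3.22 = 1.59 km.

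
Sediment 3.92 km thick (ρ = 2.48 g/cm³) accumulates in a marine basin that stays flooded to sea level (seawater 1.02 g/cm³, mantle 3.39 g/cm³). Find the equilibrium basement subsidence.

Submarine loading: the sediment displaces seawater, and the subsidence is in turn flooded, so s (ρ_m − ρ_w) = t (ρ_sed − ρ_w).
s = 3.92 km × (2.48 − 1.02) / (3.39 − 1.02) = 2.41 km.

2.41 km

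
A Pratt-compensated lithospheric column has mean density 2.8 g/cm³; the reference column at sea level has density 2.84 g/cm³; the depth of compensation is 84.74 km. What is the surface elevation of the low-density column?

ρ_ref D = ρ (D + h) → h = D (ρ_ref − ρ)/ρ.
h = 84.74 km × (2.84 − 2.8)/2.8 = 1.21 km.

1.21 km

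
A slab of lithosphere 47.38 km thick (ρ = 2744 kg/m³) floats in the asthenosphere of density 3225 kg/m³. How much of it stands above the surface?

Floating equilibrium: submerged depth d = t ρ_obj/ρ_fluid = 47.38 km × 2744/3225 = 40.31 km.
Freeboard = t − d = 47.38 km − 40.31 km = 7.07 km.

7.07 km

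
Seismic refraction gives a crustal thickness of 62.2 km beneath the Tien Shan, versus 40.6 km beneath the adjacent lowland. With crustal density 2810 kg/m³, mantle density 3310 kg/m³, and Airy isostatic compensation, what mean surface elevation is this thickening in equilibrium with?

Excess crust Δ = 62.2 km − 40.6 km = 21.6 km, split between elevation h and root r with h + r = Δ.
Airy balance ρ_c h = (ρ_m − ρ_c) r gives r = h ρ_c/(ρ_m − ρ_c), so h (1 + ρ_c/(ρ_m − ρ_c)) = Δ, i.e. h = Δ (ρ_m − ρ_c)/ρ_m.
h = 21.6 km × 500/3310 = 3.26 km.

3.26 km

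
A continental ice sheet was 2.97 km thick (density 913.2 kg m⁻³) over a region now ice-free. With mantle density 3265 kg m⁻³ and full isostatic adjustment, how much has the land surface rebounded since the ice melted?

0.831 km

Removing the load lets mantle flow back in; uplift u satisfies ρ_ice t = ρ_m u.
u = t ρ_ice/ρ_m = 2.97 km × 913.2/3265 = 0.831 km.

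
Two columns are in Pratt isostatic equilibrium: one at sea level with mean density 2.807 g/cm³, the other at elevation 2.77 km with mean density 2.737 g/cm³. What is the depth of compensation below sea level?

ρ_ref D = ρ (D + h) → D (ρ_ref − ρ) = ρ h.
D = ρ h/(ρ_ref − ρ) = 2.737 × 2.77 km/(2.807 − 2.737) = 108 km.

108 km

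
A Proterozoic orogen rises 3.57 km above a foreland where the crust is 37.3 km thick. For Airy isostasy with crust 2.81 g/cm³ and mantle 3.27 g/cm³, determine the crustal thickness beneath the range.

Root depth r = h ρ_c / (ρ_m − ρ_c) = 3.57 km × 2.81 / 0.46 = 21.81 km.
Total thickness = T + h + r = 37.3 km + 3.57 km + 21.81 km = 62.7 km.

62.7 km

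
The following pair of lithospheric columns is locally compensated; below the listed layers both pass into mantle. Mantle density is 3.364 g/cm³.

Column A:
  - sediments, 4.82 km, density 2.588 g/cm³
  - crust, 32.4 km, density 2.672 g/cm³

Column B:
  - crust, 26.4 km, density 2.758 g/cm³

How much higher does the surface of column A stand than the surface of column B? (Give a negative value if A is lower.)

For any compensation level in the mantle, the mantle terms cancel and isostasy reduces to e = (Σt_A − Σt_B) − (Σ(ρt)_A − Σ(ρt)_B) / ρ_m.
Σt_A = 37.22 km; Σt_B = 26.4 km; Σ(ρt)_A = 99.04696; Σ(ρt)_B = 72.8112 (in km·g/cm³).
e = (37.22 − 26.4) − (99.04696 − 72.8112) / 3.364 = 3.02 km.

3.02 km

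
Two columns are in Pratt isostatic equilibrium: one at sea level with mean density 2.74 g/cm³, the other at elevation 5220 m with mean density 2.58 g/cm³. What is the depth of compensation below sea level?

84200 m

ρ_ref D = ρ (D + h) → D (ρ_ref − ρ) = ρ h.
D = ρ h/(ρ_ref − ρ) = 2.58 × 5220 m/(2.74 − 2.58) = 84200 m.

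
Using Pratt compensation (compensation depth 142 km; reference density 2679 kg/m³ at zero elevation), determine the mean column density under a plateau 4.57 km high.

Pratt balance: ρ_ref D = ρ (D + h).
ρ = ρ_ref D/(D + h) = 2679 × 142 km/(142 km + 4.57 km) = 2600 kg/m³.

2600 kg/m³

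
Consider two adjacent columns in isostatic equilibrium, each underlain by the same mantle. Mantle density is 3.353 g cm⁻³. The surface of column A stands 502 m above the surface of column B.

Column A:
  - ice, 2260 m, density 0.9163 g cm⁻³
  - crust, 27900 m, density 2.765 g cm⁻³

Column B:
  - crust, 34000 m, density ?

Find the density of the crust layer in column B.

2.76 g cm⁻³

Take the compensation level at the base of the deeper column (depth z_c below the surface of column A) and equate Σ ρ_i t_i down to z_c; mantle fills any gap and the z_c terms cancel.
Column A: 2260×0.9163 + 27900×2.765 + (z_c − 30160)×3.353
Column B: 502×0 + 34000×ρ + (z_c − 502 − 34000)×3.353
The z_c×3.353 term appears on both sides and cancels. Collect the known terms of each column as K = Σ(ρt)_known − 3.353 × (depth of known layers): K_A = 79214.338 − 3.353×30160 = −21912.142; K_B = 0 − 3.353×(502 + 34000) = −115685.206.
Balance: K_A = K_B + 34000×ρ, so ρ = (K_A − K_B)/34000 = 93773.1/34000 = 2.76 g cm⁻³.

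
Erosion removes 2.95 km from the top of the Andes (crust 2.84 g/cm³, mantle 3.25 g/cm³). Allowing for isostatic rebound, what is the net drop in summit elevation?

0.372 km

Rebound u = e ρ_c/ρ_m = 2.95 km × 2.84/3.25 = 2.578 km.
Net surface drop = e − u = 2.95 km − 2.578 km = e (ρ_m − ρ_c)/ρ_m = 0.372 km.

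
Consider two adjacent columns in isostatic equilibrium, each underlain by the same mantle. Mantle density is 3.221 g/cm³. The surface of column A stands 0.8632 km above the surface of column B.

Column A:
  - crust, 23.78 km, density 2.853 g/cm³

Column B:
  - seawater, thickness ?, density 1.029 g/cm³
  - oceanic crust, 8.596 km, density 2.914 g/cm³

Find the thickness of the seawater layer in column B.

1.52 km

Take the compensation level at the base of the deeper column (depth z_c below the surface of column A) and equate Σ ρ_i t_i down to z_c; mantle fills any gap and the z_c terms cancel.
Column A: 23.78×2.853 + (z_c − 23.78)×3.221
Column B: 0.8632×0 + x×1.029 + 8.596×2.914 + (z_c − 0.8632 − 8.596 − x)×3.221
The z_c×3.221 term appears on both sides and cancels. Collect the known terms of each column as K = Σ(ρt)_known − 3.221 × (depth of known layers): K_A = 67.84434 − 3.221×23.78 = −8.75104; K_B = 25.048744 − 3.221×(0.8632 + 8.596) = −5.4193392.
Balance: K_A = K_B − x×(3.221 − 1.029), so x = (K_B − K_A)/(3.221 − 1.029) = 3.3317/2.192 = 1.52 km.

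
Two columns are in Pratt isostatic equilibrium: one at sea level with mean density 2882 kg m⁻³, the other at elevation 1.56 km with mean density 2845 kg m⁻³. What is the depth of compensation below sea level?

120 km

ρ_ref D = ρ (D + h) → D (ρ_ref − ρ) = ρ h.
D = ρ h/(ρ_ref − ρ) = 2845 × 1.56 km/(2882 − 2845) = 120 km.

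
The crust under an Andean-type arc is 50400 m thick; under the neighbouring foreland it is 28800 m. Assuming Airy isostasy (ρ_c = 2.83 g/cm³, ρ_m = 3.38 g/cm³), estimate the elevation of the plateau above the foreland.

Excess crust Δ = 50400 m − 28800 m = 21600 m, split between elevation h and root r with h + r = Δ.
Airy balance ρ_c h = (ρ_m − ρ_c) r gives r = h ρ_c/(ρ_m − ρ_c), so h (1 + ρ_c/(ρ_m − ρ_c)) = Δ, i.e. h = Δ (ρ_m − ρ_c)/ρ_m.
h = 21600 m × 0.55/3.38 = 3510 m.

3510 m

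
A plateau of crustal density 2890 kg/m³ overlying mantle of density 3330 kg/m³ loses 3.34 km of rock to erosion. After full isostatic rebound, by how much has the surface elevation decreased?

0.441 km

Rebound u = e ρ_c/ρ_m = 3.34 km × 2890/3330 = 2.899 km.
Net surface drop = e − u = 3.34 km − 2.899 km = e (ρ_m − ρ_c)/ρ_m = 0.441 km.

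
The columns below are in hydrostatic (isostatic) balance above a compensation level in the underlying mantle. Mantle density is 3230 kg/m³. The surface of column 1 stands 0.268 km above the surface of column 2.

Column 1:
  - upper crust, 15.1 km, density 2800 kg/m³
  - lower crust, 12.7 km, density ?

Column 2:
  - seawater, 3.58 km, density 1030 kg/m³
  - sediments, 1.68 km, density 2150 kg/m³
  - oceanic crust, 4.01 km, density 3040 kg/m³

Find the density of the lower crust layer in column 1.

Take the compensation level at the base of the deeper column (depth z_c below the surface of column 1) and equate Σ ρ_i t_i down to z_c; mantle fills any gap and the z_c terms cancel.
Column 1: 15.1×2800 + 12.7×ρ + (z_c − 27.8)×3230
Column 2: 0.268×0 + 3.58×1030 + 1.68×2150 + 4.01×3040 + (z_c − 0.268 − 9.27)×3230
The z_c×3230 term appears on both sides and cancels. Collect the known terms of each column as K = Σ(ρt)_known − 3230 × (depth of known layers): K_1 = 42280 − 3230×27.8 = −47514; K_2 = 19489.8 − 3230×(0.268 + 9.27) = −11317.94.
Balance: K_1 + 12.7×ρ = K_2, so ρ = (K_2 − K_1)/12.7 = 36196.1/12.7 = 2850 kg/m³.

2850 kg/m³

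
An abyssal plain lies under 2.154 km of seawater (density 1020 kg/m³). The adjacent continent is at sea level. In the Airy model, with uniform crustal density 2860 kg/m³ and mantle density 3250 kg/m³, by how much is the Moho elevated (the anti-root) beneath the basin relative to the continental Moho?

Balancing pressure at the compensation depth: replacing crust with seawater at the top is compensated by replacing crust with mantle at the base: d (ρ_c − ρ_w) = a (ρ_m − ρ_c).
a = d (ρ_c − ρ_w)/(ρ_m − ρ_c) = 2.154 km × 1840/390 = 10.2 km.

10.2 km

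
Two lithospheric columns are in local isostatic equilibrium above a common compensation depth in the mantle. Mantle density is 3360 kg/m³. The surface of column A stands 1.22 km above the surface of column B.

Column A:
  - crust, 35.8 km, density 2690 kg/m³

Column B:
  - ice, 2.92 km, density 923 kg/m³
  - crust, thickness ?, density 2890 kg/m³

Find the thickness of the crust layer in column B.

Take the compensation level at the base of the deeper column (depth z_c below the surface of column A) and equate Σ ρ_i t_i down to z_c; mantle fills any gap and the z_c terms cancel.
Column A: 35.8×2690 + (z_c − 35.8)×3360
Column B: 1.22×0 + 2.92×923 + x×2890 + (z_c − 1.22 − 2.92 − x)×3360
The z_c×3360 term appears on both sides and cancels. Collect the known terms of each column as K = Σ(ρt)_known − 3360 × (depth of known layers): K_A = 96302 − 3360×35.8 = −23986; K_B = 2695.16 − 3360×(1.22 + 2.92) = −11215.24.
Balance: K_A = K_B − x×(3360 − 2890), so x = (K_B − K_A)/(3360 − 2890) = 12770.8/470 = 27.2 km.

27.2 km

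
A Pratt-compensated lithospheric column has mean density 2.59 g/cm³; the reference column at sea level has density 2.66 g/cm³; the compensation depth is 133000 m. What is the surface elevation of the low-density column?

ρ_ref D = ρ (D + h) → h = D (ρ_ref − ρ)/ρ.
h = 133000 m × (2.66 − 2.59)/2.59 = 3590 m.

3590 m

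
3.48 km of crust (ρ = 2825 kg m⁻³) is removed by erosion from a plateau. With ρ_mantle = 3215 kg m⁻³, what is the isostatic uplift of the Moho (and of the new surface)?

Unloading: uplift u = e ρ_c/ρ_m = 3.48 km × 2825/3215 = 3.06 km.

3.06 km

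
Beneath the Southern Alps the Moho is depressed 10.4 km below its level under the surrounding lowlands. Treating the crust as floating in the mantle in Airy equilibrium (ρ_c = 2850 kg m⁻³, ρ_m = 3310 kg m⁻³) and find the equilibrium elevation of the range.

Equating mass per unit area of the two columns: ρ_c h = (ρ_m − ρ_c) r.
h = r (ρ_m − ρ_c) / ρ_c = 10.4 km × (3310 − 2850) / 2850 = 1.68 km.

1.68 km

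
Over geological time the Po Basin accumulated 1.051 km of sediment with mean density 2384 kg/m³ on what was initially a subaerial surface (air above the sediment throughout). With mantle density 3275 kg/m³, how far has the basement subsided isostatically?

0.765 km

Subaerial load: s = t ρ_sed / ρ_m = 1.051 km × 2384/3275 = 0.765 km.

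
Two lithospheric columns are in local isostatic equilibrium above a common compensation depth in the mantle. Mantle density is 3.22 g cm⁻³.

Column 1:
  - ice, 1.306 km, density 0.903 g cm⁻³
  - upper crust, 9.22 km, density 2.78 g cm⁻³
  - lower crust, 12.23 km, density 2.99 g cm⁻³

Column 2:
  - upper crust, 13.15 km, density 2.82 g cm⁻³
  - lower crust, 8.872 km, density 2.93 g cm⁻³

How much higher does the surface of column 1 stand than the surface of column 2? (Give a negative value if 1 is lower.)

0.641 km

For any compensation level in the mantle, the mantle terms cancel and isostasy reduces to e = (Σt_1 − Σt_2) − (Σ(ρt)_1 − Σ(ρt)_2) / ρ_m.
Σt_1 = 22.756 km; Σt_2 = 22.022 km; Σ(ρt)_1 = 63.378618; Σ(ρt)_2 = 63.07796 (in km·g cm⁻³).
e = (22.756 − 22.022) − (63.378618 − 63.07796) / 3.22 = 0.641 km.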